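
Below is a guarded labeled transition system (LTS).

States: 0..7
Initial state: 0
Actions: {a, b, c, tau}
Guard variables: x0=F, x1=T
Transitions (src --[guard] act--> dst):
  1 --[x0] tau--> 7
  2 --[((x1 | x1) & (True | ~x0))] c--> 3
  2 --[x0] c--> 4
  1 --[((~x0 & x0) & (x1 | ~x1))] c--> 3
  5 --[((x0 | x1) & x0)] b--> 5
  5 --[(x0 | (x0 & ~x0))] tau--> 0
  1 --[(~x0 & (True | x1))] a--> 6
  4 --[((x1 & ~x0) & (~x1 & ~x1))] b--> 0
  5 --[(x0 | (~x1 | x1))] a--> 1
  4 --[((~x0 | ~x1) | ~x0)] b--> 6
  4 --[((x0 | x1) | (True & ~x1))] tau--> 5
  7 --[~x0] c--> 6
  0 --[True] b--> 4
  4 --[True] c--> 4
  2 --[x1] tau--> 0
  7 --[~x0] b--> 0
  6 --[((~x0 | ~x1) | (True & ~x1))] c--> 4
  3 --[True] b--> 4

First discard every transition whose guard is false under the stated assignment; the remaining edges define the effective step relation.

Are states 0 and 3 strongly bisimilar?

Answer: BISIMILAR

Trace:
Compute ~ classes (split until stable):
  P[0] = {{0,1,2,3,4,5,6,7}}
  P[1] = {{0,3},{1,5},{2},{4},{6},{7}}
  P[2] = {{0,3},{1},{2},{4},{5},{6},{7}}
stable after 3 split(s): 7 block(s)
class of 0: {0,3}; class of 3: {0,3}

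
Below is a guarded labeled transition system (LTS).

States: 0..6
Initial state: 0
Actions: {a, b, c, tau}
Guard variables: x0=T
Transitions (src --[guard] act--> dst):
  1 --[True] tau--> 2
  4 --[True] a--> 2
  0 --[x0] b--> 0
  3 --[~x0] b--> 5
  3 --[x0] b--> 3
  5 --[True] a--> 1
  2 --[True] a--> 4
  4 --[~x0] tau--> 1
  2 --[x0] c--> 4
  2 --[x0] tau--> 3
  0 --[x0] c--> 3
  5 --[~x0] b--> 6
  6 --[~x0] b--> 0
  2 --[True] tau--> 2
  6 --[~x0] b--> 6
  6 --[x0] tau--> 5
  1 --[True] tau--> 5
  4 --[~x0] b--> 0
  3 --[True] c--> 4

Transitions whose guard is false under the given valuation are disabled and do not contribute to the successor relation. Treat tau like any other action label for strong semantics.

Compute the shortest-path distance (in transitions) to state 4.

Layered search for 4:
  depth 0: {0}
  depth 1: {3}
  depth 2: {4}
first hit 4 at d=2 via c·c

Answer: 2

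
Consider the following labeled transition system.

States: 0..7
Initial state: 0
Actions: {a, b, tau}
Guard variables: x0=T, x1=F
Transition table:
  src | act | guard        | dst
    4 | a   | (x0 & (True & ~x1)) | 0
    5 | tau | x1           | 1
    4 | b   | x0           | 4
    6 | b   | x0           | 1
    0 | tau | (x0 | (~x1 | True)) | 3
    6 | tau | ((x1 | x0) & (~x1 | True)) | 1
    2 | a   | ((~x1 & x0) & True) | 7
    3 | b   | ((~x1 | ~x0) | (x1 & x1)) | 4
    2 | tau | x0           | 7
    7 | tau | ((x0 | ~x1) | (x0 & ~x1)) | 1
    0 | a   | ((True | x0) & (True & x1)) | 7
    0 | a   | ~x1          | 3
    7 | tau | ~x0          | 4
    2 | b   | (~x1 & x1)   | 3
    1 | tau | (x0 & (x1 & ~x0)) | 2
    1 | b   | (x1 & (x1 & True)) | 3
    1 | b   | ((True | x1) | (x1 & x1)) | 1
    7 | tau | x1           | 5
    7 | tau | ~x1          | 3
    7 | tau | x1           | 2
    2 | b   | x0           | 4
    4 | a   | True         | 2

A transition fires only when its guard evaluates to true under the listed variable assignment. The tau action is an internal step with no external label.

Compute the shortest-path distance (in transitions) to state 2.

Layered search for 2:
  L0 = {0}
  L1 = {3}
  L2 = {4}
  L3 = {2}
2 enters at depth 3; path a·b·a

Answer: 3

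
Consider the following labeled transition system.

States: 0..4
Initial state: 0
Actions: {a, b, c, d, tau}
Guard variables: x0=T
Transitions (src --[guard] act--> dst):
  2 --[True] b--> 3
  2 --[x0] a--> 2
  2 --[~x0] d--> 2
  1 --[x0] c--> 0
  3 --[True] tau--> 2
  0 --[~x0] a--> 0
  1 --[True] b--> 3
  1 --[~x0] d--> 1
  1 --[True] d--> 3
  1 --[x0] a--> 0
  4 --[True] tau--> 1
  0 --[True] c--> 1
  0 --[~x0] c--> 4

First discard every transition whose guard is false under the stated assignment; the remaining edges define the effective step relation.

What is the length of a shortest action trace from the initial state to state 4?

Answer: UNREACHABLE

Analysis:
Layered search for 4:
  depth 0: {0}
  depth 1: {1}
  depth 2: {3}
  depth 3: {2}
4 never appears.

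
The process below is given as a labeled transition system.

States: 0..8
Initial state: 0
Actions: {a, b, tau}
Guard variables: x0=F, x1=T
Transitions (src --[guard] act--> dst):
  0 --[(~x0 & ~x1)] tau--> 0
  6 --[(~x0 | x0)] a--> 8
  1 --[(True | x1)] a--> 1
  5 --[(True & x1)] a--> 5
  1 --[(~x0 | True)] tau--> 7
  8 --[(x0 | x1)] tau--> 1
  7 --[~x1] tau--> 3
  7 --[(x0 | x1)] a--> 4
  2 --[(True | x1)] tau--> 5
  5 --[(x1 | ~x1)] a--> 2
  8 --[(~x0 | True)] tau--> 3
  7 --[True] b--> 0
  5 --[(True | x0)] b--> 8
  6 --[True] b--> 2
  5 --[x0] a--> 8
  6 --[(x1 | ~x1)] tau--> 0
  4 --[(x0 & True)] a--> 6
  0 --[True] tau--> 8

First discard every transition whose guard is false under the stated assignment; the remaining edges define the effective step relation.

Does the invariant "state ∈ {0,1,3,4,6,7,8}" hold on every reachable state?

Allowed set {0,1,3,4,6,7,8}
R = {0,1,3,4,7,8}
  0: safe
  1: safe
  3: safe
  4: safe
  7: safe
  8: safe

Answer: INVARIANT HOLDS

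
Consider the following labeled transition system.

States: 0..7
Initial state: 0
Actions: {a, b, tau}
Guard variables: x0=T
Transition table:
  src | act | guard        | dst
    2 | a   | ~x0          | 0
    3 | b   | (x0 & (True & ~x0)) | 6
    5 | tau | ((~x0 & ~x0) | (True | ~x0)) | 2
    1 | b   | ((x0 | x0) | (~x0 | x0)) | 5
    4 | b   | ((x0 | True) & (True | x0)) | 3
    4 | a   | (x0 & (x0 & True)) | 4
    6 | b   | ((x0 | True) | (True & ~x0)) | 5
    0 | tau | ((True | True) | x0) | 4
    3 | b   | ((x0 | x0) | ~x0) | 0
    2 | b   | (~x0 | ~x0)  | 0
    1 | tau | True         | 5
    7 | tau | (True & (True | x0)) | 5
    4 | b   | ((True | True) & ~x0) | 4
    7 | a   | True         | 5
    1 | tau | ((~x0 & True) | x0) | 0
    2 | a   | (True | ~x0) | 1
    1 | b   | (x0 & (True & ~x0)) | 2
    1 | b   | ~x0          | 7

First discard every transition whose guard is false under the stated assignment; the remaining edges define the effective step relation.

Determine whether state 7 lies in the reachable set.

12 transition(s) survive guard evaluation.
depth 0: {0}
depth 1: {4}  total {0,4}
depth 2: {3}  total {0,3,4}
R = {0,3,4}

Answer: UNREACHABLE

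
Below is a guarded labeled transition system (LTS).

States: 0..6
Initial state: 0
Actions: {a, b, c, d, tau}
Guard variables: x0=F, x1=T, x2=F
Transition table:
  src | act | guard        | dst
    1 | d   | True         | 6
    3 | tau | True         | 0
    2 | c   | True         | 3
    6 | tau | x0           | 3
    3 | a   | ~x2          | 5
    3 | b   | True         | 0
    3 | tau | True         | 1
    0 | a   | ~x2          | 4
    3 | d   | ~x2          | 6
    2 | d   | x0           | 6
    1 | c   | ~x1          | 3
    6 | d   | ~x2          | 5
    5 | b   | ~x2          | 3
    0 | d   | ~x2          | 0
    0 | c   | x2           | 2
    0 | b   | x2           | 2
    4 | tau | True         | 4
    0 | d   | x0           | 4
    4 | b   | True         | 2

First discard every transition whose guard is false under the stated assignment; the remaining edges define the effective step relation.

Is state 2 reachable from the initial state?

Guard filter leaves 13 enabled edge(s).
Layer 0: {0}
Layer 1: {4}  total {0,4}
Layer 2: {2}  total {0,2,4}
Layer 3: {3}  total {0,2,3,4}
Layer 4: {1,5,6}  total {0,1,2,3,4,5,6}
Reach set: {0,1,2,3,4,5,6}
trace reaching 2: a·b

Answer: REACHABLE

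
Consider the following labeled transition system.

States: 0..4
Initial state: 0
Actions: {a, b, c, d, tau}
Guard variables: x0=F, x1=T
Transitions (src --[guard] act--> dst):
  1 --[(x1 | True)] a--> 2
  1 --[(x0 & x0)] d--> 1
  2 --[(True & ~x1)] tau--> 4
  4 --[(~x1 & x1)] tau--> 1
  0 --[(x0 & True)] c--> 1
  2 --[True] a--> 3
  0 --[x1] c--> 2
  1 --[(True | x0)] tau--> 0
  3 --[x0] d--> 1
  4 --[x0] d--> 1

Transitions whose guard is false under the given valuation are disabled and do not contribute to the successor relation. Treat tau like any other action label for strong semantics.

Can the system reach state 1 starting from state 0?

After dropping false guards: 4 live edges.
depth 0: {0}
depth 1: {2}  now seen {0,2}
depth 2: {3}  now seen {0,2,3}
R = {0,2,3}

Answer: UNREACHABLE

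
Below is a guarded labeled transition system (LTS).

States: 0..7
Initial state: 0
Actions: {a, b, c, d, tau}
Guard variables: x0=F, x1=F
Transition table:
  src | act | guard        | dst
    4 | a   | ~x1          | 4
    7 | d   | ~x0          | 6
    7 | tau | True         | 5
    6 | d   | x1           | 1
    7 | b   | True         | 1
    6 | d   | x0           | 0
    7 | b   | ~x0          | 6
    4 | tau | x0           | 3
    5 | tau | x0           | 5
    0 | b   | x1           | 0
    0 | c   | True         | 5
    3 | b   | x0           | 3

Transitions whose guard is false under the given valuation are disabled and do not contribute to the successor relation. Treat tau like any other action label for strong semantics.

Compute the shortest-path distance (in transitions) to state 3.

Layered search for 3:
  Layer 0: {0}
  Layer 1: {5}
3 never appears.

Answer: UNREACHABLE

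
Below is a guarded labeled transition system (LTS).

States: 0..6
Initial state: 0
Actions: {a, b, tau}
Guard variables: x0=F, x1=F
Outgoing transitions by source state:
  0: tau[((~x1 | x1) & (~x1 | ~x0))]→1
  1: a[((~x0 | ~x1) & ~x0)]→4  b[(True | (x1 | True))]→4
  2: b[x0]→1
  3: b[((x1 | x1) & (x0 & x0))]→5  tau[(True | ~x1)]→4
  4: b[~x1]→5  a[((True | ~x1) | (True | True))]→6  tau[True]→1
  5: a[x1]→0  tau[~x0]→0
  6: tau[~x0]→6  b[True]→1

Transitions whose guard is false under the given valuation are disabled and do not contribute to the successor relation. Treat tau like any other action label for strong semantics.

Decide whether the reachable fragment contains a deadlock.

R = {0,1,4,5,6}
  0: tau→1  [1 out]
  1: a→4  b→4  [2 out]
  4: a→6  b→5  tau→1  [3 out]
  5: tau→0  [1 out]
  6: b→1  tau→6  [2 out]

Answer: DEADLOCK-FREE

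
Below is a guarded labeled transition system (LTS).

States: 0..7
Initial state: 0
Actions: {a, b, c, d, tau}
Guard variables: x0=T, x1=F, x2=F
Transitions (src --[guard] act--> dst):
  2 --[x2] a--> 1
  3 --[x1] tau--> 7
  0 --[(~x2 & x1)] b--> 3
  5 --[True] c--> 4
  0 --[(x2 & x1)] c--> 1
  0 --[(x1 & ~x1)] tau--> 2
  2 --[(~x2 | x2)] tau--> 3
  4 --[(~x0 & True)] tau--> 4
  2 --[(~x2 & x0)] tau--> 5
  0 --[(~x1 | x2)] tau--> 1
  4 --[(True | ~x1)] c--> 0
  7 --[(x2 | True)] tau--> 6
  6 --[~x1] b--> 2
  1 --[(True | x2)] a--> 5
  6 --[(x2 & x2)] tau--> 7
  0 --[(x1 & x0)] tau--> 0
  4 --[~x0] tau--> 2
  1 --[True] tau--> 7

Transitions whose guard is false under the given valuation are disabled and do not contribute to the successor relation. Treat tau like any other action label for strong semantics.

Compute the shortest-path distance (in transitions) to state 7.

Answer: 2

Working:
Layered search for 7:
  L0 = {0}
  L1 = {1}
  L2 = {5,7}
depth(7)=2, e.g. tau·tau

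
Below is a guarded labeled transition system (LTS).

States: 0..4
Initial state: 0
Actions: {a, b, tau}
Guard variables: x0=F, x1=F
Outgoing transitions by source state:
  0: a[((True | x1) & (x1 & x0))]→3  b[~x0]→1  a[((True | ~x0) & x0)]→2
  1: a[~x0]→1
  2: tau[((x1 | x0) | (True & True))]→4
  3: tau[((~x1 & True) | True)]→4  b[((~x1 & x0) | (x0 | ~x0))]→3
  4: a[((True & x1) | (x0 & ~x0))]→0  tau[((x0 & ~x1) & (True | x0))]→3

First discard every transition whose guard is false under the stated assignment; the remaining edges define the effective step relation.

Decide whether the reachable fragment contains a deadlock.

Reach set: {0,1}
  0: b→1  [1 out]
  1: a→1  [1 out]

Answer: DEADLOCK-FREE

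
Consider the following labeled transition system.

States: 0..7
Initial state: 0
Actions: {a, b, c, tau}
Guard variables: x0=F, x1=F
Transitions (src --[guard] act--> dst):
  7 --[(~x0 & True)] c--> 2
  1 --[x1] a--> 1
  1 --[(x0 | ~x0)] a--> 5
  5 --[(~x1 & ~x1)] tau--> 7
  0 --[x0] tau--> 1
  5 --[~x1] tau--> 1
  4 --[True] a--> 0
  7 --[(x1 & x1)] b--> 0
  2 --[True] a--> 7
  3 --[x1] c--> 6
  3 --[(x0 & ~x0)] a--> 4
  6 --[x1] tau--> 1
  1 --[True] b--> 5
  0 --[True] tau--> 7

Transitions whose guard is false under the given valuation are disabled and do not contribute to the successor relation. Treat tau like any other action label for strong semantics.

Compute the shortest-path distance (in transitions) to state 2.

Answer: 2

Trace:
Layered search for 2:
  L0 = {0}
  L1 = {7}
  L2 = {2}
first hit 2 at d=2 via tau·c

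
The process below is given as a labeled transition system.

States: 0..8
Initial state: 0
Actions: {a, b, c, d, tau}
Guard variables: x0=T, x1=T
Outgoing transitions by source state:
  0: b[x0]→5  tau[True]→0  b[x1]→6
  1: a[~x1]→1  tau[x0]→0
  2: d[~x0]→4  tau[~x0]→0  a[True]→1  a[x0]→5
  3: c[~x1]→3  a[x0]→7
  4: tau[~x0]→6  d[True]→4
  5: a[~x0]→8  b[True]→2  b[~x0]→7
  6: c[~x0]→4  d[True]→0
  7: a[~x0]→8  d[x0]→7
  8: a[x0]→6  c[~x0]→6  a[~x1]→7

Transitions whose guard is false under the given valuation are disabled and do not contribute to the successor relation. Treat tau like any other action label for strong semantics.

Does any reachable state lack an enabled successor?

Reachable = {0,1,2,5,6}
  0: b→5  b→6  tau→0  [3 exit(s)]
  1: tau→0  [1 exit(s)]
  2: a→1  a→5  [2 exit(s)]
  5: b→2  [1 exit(s)]
  6: d→0  [1 exit(s)]

Answer: DEADLOCK-FREE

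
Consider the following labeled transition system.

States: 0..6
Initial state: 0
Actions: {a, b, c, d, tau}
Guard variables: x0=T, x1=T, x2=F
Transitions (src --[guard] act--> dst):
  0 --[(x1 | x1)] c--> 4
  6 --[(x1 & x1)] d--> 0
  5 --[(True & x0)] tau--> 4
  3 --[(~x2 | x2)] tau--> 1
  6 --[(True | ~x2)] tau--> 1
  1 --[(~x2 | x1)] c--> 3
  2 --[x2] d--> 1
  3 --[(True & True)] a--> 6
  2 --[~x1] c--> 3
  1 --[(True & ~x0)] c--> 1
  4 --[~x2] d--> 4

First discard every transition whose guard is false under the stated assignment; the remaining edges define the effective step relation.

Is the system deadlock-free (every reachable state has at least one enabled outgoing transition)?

Reachable = {0,4}
  0: c→4  [1 out]
  4: d→4  [1 out]

Answer: DEADLOCK-FREE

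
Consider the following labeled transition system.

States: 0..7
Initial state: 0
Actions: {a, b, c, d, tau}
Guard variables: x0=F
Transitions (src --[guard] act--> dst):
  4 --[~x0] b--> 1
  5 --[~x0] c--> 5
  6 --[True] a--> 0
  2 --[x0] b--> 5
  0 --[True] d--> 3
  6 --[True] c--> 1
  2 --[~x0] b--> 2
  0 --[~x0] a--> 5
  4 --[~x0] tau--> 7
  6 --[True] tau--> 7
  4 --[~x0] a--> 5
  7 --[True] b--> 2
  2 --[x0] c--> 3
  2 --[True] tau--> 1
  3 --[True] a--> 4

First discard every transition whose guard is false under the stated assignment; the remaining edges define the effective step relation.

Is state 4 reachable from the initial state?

Guard filter leaves 13 enabled edge(s).
Layer 0: {0}
Layer 1: {3,5}  total {0,3,5}
Layer 2: {4}  total {0,3,4,5}
Layer 3: {1,7}  total {0,1,3,4,5,7}
Layer 4: {2}  total {0,1,2,3,4,5,7}
R = {0,1,2,3,4,5,7}
trace reaching 4: d·a

Answer: REACHABLE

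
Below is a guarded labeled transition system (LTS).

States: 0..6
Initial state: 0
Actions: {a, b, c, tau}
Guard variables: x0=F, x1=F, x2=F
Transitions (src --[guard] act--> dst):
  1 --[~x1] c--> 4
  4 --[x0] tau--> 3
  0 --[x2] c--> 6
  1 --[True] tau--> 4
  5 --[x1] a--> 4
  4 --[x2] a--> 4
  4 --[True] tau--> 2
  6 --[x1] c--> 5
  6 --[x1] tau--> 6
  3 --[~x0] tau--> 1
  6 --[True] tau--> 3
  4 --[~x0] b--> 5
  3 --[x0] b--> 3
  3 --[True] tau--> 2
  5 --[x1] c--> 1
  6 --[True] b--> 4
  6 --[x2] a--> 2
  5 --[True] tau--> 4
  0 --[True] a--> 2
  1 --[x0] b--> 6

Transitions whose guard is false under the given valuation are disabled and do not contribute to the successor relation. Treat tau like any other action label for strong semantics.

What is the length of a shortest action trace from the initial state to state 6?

Answer: UNREACHABLE

Analysis:
Layered search for 6:
  depth 0: {0}
  depth 1: {2}
6 never appears.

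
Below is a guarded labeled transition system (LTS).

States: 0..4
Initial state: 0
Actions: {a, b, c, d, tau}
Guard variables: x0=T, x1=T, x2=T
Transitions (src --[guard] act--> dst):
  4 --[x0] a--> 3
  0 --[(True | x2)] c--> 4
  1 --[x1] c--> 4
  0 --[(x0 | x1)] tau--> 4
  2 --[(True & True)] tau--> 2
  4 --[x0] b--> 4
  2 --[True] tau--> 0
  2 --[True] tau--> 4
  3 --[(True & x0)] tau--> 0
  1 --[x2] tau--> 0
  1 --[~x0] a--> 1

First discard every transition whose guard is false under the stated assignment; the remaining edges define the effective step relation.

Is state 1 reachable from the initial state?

Answer: UNREACHABLE

Trace:
After dropping false guards: 10 live edges.
depth 0: {0}
depth 1: {4}  total {0,4}
depth 2: {3}  total {0,3,4}
Reach set: {0,3,4}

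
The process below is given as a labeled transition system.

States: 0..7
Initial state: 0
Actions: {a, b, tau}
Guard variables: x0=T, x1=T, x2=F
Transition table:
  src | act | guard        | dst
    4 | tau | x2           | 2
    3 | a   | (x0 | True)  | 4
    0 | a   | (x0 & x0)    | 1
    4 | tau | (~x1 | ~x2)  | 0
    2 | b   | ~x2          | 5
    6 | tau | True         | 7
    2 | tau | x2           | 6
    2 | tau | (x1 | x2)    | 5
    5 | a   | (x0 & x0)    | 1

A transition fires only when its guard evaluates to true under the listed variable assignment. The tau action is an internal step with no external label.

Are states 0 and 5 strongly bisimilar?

Compute ~ classes (split until stable):
  P[0] = {{0,1,2,3,4,5,6,7}}
  P[1] = {{0,3,5},{1,7},{2},{4,6}}
  P[2] = {{0,5},{1,7},{2},{3},{4},{6}}
stable after 3 split(s): 6 block(s)
0∈{0,5}, 5∈{0,5}

Answer: BISIMILAR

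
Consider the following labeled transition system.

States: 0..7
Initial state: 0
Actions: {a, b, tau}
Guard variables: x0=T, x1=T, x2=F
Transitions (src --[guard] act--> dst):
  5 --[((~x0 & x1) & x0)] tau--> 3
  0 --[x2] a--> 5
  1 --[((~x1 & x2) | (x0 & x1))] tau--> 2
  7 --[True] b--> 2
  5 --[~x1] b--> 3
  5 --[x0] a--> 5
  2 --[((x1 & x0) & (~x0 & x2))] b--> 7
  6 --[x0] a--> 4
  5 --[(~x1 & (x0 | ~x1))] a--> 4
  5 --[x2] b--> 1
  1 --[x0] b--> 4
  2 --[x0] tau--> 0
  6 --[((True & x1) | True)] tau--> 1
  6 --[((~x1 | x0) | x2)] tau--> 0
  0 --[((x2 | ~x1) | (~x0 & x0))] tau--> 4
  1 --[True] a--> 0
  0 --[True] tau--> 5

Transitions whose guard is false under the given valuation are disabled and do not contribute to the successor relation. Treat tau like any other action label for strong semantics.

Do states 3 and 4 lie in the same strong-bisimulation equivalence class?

Compute ~ classes (split until stable):
  round 0: {{0,1,2,3,4,5,6,7}}
  round 1: {{0,2},{1},{3,4},{5},{6},{7}}
  round 2: {{0},{1},{2},{3,4},{5},{6},{7}}
stable after 3 split(s): 7 block(s)
3∈{3,4}, 4∈{3,4}

Answer: BISIMILAR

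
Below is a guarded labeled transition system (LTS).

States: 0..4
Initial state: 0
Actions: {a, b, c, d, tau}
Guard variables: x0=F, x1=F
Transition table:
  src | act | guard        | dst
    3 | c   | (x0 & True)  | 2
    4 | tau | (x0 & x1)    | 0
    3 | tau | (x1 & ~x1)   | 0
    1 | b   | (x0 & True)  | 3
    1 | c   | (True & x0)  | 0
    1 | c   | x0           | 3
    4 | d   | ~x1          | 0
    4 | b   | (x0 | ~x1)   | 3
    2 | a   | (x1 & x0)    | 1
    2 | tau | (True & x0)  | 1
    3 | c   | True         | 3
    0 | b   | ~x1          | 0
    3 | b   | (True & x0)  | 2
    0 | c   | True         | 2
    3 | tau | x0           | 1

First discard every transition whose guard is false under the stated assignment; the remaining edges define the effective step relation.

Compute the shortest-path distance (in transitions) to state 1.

Breadth-first toward 1:
  L0 = {0}
  L1 = {2}
1 never appears.

Answer: UNREACHABLE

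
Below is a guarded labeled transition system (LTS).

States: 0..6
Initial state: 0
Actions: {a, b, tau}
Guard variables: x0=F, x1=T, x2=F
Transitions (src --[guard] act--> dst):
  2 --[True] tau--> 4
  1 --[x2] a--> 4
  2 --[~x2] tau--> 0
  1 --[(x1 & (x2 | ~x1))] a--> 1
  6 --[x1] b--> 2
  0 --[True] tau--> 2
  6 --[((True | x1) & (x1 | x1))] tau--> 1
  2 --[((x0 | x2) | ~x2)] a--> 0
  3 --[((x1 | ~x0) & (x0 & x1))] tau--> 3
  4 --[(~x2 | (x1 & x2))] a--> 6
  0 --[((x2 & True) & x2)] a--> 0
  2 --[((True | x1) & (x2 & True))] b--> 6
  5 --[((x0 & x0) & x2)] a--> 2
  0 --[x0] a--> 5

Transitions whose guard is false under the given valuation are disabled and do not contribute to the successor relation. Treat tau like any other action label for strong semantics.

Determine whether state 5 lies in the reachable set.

Answer: UNREACHABLE

Trace:
After dropping false guards: 7 live edges.
L0 = {0}
L1 = {2}  total {0,2}
L2 = {4}  total {0,2,4}
L3 = {6}  total {0,2,4,6}
L4 = {1}  total {0,1,2,4,6}
R = {0,1,2,4,6}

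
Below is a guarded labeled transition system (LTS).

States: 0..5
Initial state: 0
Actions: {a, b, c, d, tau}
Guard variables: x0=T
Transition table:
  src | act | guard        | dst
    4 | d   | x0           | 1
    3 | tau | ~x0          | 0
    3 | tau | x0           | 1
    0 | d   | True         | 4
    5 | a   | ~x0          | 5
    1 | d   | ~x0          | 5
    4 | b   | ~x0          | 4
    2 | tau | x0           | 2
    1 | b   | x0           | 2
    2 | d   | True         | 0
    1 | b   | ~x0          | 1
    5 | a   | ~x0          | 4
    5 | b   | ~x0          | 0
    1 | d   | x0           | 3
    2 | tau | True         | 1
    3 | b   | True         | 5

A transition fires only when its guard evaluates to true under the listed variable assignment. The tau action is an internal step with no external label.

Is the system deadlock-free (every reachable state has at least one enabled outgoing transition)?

R = {0,1,2,3,4,5}
  0: d→4  [1 exit(s)]
  1: b→2  d→3  [2 exit(s)]
  2: d→0  tau→1  tau→2  [3 exit(s)]
  3: b→5  tau→1  [2 exit(s)]
  4: d→1  [1 exit(s)]
  5: ∅  [STUCK]
trace reaching 5: d·d·d·b

Answer: DEADLOCK at state 5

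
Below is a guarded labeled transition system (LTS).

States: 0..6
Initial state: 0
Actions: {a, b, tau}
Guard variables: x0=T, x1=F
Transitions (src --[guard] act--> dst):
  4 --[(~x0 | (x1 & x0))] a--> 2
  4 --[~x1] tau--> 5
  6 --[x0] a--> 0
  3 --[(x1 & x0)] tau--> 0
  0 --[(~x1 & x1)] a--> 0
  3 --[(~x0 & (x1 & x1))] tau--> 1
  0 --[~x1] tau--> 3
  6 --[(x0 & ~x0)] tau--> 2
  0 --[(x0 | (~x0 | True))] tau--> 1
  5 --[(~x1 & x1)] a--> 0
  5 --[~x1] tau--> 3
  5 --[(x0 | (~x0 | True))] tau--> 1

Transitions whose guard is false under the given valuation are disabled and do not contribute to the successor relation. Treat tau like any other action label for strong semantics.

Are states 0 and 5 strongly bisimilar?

Compute ~ classes (split until stable):
  π0 = {{0,1,2,3,4,5,6}}
  π1 = {{0,4,5},{1,2,3},{6}}
  π2 = {{0,5},{1,2,3},{4},{6}}
stable after 3 split(s): 4 block(s)
0∈{0,5}, 5∈{0,5}

Answer: BISIMILAR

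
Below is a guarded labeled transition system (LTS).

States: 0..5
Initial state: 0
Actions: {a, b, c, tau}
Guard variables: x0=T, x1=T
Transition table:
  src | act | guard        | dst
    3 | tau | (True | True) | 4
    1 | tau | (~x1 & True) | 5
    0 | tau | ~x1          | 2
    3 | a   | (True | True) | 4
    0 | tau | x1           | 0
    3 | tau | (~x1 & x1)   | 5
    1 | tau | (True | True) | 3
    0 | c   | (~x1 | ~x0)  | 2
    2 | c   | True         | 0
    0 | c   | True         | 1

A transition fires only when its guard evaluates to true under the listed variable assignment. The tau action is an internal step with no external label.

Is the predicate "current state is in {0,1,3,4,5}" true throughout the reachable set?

Allowed set {0,1,3,4,5}
Reachable = {0,1,3,4}
  0: ok
  1: ok
  3: ok
  4: ok

Answer: INVARIANT HOLDS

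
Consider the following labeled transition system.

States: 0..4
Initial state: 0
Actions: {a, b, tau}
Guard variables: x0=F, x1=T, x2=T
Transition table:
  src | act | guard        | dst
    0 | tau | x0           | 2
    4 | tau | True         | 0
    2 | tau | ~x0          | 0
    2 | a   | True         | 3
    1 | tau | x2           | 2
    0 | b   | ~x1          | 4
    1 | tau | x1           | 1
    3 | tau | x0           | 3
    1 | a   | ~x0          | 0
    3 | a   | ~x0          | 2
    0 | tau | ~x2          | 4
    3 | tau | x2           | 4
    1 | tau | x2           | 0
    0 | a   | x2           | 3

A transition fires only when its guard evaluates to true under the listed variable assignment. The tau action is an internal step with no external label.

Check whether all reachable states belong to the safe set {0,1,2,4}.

Inv-set: {0,1,2,4}
Reach set: {0,2,3,4}
  0: ok
  2: ok
  3: outside
  4: ok
counterexample path to 3: a

Answer: INVARIANT VIOLATED at state 3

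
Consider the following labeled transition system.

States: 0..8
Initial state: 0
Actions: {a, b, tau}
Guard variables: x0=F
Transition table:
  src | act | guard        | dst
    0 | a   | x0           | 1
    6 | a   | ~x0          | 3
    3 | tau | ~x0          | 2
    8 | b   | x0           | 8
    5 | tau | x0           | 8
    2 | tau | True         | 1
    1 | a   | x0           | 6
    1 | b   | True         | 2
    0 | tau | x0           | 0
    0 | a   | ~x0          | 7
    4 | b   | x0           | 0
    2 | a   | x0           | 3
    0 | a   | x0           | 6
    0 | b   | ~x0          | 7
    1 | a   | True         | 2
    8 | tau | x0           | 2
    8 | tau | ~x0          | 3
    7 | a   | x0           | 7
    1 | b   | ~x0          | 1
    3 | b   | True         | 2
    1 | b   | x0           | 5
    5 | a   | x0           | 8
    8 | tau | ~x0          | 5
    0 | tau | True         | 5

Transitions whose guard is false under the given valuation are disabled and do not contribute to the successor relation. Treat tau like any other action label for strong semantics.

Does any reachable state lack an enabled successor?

Answer: DEADLOCK at state 5

Trace:
Reach set: {0,5,7}
  0: a→7  b→7  tau→5  [3 exit(s)]
  5: ∅  [STUCK]
  7: ∅  [STUCK]
witness 5: tau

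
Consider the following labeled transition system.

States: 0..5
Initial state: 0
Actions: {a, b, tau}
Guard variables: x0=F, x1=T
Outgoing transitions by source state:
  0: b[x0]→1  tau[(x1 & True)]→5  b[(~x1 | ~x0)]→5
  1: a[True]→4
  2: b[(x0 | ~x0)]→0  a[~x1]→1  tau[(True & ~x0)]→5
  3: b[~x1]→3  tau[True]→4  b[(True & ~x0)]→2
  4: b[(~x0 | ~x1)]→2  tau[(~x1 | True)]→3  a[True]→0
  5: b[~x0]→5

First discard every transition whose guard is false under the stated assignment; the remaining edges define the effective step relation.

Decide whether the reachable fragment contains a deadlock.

Answer: DEADLOCK-FREE

Analysis:
Reachable = {0,5}
  0: b→5  tau→5  [deg 2]
  5: b→5  [deg 1]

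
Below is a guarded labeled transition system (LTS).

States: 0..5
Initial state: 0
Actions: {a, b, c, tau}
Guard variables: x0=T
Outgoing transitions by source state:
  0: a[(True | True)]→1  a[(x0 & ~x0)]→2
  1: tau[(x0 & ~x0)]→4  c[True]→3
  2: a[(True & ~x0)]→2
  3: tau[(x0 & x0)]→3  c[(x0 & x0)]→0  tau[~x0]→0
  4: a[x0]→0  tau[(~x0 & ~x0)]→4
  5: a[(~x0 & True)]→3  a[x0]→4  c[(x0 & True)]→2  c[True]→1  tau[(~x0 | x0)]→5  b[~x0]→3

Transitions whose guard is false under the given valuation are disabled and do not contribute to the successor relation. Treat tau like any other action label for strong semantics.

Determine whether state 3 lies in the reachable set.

Answer: REACHABLE

Analysis:
After dropping false guards: 9 live edges.
Layer 0: {0}
Layer 1: {1}  now seen {0,1}
Layer 2: {3}  now seen {0,1,3}
R = {0,1,3}
witness 3: a·c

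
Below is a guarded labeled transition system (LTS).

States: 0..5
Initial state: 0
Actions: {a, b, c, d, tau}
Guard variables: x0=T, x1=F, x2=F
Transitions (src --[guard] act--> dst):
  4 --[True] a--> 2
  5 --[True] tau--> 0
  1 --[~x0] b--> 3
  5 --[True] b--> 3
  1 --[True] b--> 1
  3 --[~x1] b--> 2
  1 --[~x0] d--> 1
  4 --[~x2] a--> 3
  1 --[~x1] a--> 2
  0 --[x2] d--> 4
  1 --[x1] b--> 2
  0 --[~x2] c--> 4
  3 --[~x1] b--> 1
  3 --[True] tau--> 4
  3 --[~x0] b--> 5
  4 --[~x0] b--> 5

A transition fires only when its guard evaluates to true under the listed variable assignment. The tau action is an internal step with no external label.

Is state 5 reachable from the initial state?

Answer: UNREACHABLE

Working:
10 transition(s) survive guard evaluation.
depth 0: {0}
depth 1: {4}  now seen {0,4}
depth 2: {2,3}  now seen {0,2,3,4}
depth 3: {1}  now seen {0,1,2,3,4}
R = {0,1,2,3,4}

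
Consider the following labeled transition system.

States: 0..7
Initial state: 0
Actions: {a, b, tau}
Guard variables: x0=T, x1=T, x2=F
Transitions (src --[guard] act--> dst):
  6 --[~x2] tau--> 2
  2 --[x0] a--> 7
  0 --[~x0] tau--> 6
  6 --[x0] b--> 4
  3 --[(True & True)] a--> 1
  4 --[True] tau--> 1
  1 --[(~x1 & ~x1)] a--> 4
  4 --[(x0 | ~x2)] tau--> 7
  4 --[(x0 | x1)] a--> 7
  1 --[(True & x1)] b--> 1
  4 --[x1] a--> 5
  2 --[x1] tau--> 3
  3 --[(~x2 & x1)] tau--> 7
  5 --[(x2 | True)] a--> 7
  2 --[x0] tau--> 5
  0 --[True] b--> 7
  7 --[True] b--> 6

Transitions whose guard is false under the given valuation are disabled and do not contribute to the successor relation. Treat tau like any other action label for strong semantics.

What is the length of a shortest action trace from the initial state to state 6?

Answer: 2

Working:
Layered search for 6:
  Layer 0: {0}
  Layer 1: {7}
  Layer 2: {6}
6 enters at depth 2; path b·b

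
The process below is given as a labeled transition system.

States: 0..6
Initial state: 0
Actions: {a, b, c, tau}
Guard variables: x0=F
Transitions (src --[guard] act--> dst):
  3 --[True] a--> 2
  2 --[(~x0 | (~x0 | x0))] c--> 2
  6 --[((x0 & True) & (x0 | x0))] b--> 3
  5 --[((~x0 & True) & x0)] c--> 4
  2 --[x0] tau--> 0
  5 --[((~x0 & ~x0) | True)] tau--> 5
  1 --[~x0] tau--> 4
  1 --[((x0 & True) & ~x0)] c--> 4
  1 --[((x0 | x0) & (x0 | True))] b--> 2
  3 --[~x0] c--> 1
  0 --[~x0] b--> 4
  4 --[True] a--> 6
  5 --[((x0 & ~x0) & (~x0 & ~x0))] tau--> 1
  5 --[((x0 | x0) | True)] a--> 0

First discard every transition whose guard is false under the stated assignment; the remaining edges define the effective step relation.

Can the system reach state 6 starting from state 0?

After dropping false guards: 8 live edges.
L0 = {0}
L1 = {4}  cumulative {0,4}
L2 = {6}  cumulative {0,4,6}
Reach set: {0,4,6}
witness 6: b·a

Answer: REACHABLE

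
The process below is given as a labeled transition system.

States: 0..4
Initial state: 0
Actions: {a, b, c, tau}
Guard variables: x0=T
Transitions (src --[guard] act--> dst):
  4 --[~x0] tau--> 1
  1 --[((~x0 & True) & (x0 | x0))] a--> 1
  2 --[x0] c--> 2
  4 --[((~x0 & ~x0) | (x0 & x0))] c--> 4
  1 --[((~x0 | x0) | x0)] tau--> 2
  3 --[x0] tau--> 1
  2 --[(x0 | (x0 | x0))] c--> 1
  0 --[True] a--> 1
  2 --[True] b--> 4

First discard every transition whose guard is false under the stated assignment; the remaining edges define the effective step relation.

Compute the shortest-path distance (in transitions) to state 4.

Breadth-first toward 4:
  Layer 0: {0}
  Layer 1: {1}
  Layer 2: {2}
  Layer 3: {4}
first hit 4 at d=3 via a·tau·b

Answer: 3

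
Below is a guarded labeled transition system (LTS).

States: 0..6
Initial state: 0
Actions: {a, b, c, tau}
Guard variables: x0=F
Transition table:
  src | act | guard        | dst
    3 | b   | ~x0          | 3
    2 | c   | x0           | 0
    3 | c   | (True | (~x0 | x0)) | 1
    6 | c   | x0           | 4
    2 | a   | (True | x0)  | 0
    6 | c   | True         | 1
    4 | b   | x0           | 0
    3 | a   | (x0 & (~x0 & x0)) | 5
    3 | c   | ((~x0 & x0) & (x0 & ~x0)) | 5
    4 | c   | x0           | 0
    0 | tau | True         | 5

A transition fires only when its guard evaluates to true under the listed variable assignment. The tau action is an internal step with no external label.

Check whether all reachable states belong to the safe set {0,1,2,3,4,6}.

Answer: INVARIANT VIOLATED at state 5

Trace:
Inv-set: {0,1,2,3,4,6}
Reachable = {0,5}
  0: ✓
  5: ✗ unsafe
counterexample path to 5: tau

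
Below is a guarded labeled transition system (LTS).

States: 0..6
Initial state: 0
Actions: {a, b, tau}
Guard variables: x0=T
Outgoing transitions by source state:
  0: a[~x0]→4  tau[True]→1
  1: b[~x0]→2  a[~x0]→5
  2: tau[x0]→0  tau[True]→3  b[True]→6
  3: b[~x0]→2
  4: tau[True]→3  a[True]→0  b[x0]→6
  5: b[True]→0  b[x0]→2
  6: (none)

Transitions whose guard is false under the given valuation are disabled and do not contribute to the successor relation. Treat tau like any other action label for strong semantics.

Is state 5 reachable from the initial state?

After dropping false guards: 9 live edges.
L0 = {0}
L1 = {1}  now seen {0,1}
R = {0,1}

Answer: UNREACHABLE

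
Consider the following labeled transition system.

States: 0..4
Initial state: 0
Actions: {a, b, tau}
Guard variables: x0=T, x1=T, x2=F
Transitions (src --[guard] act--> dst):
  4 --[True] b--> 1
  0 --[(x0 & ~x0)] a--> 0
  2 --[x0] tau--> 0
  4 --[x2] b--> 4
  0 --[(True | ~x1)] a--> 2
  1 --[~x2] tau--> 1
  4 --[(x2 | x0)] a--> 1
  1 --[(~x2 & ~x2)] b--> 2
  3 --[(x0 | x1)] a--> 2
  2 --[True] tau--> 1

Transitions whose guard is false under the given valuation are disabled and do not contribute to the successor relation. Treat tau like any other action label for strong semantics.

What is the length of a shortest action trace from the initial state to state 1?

Answer: 2

Trace:
BFS to 1:
  depth 0: {0}
  depth 1: {2}
  depth 2: {1}
first hit 1 at d=2 via a·tau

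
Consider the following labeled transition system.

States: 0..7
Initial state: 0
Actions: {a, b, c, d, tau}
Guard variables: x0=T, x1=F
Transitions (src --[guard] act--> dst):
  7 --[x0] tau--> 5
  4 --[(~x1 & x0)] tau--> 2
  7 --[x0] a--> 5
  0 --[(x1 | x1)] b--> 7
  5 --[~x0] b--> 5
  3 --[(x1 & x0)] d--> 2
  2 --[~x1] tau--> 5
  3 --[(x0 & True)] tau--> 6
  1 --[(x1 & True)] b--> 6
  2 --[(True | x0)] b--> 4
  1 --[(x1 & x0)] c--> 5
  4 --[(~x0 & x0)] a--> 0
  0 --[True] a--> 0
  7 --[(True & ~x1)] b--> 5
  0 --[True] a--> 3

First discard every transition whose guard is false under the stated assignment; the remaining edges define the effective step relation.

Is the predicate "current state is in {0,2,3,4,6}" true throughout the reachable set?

Inv-set: {0,2,3,4,6}
R = {0,3,6}
  0: ok
  3: ok
  6: ok

Answer: INVARIANT HOLDS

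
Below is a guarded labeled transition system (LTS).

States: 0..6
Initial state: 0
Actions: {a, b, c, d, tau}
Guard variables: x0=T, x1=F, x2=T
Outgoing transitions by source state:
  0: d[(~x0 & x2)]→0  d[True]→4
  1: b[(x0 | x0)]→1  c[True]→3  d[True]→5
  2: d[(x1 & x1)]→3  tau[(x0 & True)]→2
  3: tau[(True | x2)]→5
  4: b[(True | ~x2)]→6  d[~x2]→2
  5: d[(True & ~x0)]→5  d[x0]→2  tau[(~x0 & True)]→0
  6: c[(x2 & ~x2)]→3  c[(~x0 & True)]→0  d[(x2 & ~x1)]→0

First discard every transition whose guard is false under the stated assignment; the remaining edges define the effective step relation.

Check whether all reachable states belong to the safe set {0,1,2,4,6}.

Safe = {0,1,2,4,6}
R = {0,4,6}
  0: ✓
  4: ✓
  6: ✓

Answer: INVARIANT HOLDS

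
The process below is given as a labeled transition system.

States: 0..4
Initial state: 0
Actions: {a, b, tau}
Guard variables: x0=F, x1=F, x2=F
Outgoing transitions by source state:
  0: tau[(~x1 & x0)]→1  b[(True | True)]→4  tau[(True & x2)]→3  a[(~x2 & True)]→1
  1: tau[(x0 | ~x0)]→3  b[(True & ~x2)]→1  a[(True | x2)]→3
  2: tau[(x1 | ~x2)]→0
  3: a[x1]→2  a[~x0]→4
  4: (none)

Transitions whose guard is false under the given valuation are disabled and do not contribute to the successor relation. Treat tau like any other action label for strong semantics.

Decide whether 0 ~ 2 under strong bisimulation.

Refine partition for ~:
  round 0: {{0,1,2,3,4}}
  round 1: {{0},{1},{2},{3},{4}}
5 equivalence class(es) (converged in 2)
0∈{0}, 2∈{2}

Answer: NOT BISIMILAR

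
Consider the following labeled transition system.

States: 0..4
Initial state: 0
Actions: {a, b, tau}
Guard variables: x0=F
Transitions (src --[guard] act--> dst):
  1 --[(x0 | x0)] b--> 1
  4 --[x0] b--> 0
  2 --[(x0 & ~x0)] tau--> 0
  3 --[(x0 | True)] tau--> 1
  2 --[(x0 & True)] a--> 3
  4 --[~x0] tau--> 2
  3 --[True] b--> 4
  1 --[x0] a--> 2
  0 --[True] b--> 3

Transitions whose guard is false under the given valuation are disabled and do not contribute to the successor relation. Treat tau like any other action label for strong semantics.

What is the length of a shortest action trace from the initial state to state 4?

BFS to 4:
  L0 = {0}
  L1 = {3}
  L2 = {1,4}
4 enters at depth 2; path b·b

Answer: 2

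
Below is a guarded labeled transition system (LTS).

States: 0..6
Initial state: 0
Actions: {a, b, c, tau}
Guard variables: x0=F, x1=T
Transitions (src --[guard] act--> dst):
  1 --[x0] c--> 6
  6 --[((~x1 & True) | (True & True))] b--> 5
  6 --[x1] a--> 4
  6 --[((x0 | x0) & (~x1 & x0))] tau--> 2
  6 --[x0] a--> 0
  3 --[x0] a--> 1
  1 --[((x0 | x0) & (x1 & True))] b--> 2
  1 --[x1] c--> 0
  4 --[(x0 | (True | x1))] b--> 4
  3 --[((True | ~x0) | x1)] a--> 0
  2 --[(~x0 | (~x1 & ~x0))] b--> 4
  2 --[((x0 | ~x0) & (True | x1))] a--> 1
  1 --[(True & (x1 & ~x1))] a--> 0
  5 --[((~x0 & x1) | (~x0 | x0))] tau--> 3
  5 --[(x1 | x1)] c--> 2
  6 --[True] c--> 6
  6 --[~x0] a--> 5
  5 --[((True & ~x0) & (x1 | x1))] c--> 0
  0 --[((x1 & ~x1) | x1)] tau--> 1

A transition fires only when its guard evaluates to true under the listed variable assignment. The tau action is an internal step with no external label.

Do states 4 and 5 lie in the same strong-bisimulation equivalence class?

Answer: NOT BISIMILAR

Working:
Compute ~ classes (split until stable):
  round 0: {{0,1,2,3,4,5,6}}
  round 1: {{0},{1},{2},{3},{4},{5},{6}}
Fixed point at round 2; 7 class(es).
class of 4: {4}; class of 5: {5}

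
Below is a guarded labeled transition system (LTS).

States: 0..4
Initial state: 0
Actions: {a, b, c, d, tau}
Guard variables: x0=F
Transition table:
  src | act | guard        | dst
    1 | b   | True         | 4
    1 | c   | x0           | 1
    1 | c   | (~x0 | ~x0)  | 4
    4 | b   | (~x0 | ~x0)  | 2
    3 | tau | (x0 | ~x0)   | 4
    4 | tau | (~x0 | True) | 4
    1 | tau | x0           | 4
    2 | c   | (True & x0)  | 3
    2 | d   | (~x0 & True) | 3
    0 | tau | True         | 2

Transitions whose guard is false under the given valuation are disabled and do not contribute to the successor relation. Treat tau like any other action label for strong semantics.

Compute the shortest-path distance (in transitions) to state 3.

BFS to 3:
  depth 0: {0}
  depth 1: {2}
  depth 2: {3}
first hit 3 at d=2 via tau·d

Answer: 2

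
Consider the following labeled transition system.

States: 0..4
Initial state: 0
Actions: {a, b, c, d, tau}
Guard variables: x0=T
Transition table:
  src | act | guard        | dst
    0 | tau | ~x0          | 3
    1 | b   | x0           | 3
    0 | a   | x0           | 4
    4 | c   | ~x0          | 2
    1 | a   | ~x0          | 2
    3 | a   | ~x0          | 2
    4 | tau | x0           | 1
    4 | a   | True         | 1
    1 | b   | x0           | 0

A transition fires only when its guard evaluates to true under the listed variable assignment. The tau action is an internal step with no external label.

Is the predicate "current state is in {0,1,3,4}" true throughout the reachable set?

Answer: INVARIANT HOLDS

Trace:
Allowed set {0,1,3,4}
Reachable = {0,1,3,4}
  0: ✓
  1: ✓
  3: ✓
  4: ✓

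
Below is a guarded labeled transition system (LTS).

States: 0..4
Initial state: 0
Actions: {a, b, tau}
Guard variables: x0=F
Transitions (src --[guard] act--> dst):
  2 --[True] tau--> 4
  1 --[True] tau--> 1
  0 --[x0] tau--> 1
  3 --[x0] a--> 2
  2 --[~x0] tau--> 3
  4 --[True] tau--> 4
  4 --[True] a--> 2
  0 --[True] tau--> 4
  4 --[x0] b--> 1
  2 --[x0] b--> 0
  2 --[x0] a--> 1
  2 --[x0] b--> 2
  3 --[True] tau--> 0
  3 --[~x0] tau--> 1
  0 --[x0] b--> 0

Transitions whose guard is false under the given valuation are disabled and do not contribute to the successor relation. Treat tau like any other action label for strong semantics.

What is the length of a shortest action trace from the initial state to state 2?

Answer: 2

Trace:
Breadth-first toward 2:
  Layer 0: {0}
  Layer 1: {4}
  Layer 2: {2}
2 enters at depth 2; path tau·a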